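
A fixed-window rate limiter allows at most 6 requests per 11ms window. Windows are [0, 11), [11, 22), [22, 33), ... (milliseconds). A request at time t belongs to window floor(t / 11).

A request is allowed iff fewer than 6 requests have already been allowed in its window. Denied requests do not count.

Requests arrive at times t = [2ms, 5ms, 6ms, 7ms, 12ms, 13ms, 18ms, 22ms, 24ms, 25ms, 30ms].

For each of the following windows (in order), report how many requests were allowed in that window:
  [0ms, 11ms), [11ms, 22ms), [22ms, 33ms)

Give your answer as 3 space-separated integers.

Answer: 4 3 4

Derivation:
Processing requests:
  req#1 t=2ms (window 0): ALLOW
  req#2 t=5ms (window 0): ALLOW
  req#3 t=6ms (window 0): ALLOW
  req#4 t=7ms (window 0): ALLOW
  req#5 t=12ms (window 1): ALLOW
  req#6 t=13ms (window 1): ALLOW
  req#7 t=18ms (window 1): ALLOW
  req#8 t=22ms (window 2): ALLOW
  req#9 t=24ms (window 2): ALLOW
  req#10 t=25ms (window 2): ALLOW
  req#11 t=30ms (window 2): ALLOW

Allowed counts by window: 4 3 4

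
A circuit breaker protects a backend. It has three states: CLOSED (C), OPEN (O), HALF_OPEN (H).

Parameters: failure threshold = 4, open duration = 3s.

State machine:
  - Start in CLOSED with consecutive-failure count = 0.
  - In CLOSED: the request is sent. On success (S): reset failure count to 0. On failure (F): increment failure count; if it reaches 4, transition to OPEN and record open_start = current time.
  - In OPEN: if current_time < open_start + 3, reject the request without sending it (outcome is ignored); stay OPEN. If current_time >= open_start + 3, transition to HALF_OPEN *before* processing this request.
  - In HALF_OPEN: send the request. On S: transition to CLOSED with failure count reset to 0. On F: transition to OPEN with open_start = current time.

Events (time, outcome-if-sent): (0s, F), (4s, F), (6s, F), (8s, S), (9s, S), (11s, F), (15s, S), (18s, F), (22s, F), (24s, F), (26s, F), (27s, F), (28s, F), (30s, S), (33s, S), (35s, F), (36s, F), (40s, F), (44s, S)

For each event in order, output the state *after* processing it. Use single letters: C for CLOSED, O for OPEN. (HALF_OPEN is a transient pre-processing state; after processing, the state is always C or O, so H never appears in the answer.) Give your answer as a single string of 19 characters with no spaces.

Answer: CCCCCCCCCCOOOCCCCCC

Derivation:
State after each event:
  event#1 t=0s outcome=F: state=CLOSED
  event#2 t=4s outcome=F: state=CLOSED
  event#3 t=6s outcome=F: state=CLOSED
  event#4 t=8s outcome=S: state=CLOSED
  event#5 t=9s outcome=S: state=CLOSED
  event#6 t=11s outcome=F: state=CLOSED
  event#7 t=15s outcome=S: state=CLOSED
  event#8 t=18s outcome=F: state=CLOSED
  event#9 t=22s outcome=F: state=CLOSED
  event#10 t=24s outcome=F: state=CLOSED
  event#11 t=26s outcome=F: state=OPEN
  event#12 t=27s outcome=F: state=OPEN
  event#13 t=28s outcome=F: state=OPEN
  event#14 t=30s outcome=S: state=CLOSED
  event#15 t=33s outcome=S: state=CLOSED
  event#16 t=35s outcome=F: state=CLOSED
  event#17 t=36s outcome=F: state=CLOSED
  event#18 t=40s outcome=F: state=CLOSED
  event#19 t=44s outcome=S: state=CLOSED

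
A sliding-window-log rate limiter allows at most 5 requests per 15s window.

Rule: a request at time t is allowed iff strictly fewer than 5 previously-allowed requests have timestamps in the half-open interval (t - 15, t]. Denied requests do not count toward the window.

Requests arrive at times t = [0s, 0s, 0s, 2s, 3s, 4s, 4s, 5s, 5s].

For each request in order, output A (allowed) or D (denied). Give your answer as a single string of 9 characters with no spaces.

Tracking allowed requests in the window:
  req#1 t=0s: ALLOW
  req#2 t=0s: ALLOW
  req#3 t=0s: ALLOW
  req#4 t=2s: ALLOW
  req#5 t=3s: ALLOW
  req#6 t=4s: DENY
  req#7 t=4s: DENY
  req#8 t=5s: DENY
  req#9 t=5s: DENY

Answer: AAAAADDDD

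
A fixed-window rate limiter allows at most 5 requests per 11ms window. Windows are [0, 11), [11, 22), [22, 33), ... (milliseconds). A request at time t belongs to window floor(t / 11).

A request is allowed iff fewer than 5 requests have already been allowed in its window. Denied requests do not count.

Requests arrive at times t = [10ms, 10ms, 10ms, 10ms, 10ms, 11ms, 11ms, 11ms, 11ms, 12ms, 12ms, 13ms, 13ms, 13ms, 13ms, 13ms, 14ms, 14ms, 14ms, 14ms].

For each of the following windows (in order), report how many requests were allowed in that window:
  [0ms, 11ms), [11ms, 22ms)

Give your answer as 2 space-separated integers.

Processing requests:
  req#1 t=10ms (window 0): ALLOW
  req#2 t=10ms (window 0): ALLOW
  req#3 t=10ms (window 0): ALLOW
  req#4 t=10ms (window 0): ALLOW
  req#5 t=10ms (window 0): ALLOW
  req#6 t=11ms (window 1): ALLOW
  req#7 t=11ms (window 1): ALLOW
  req#8 t=11ms (window 1): ALLOW
  req#9 t=11ms (window 1): ALLOW
  req#10 t=12ms (window 1): ALLOW
  req#11 t=12ms (window 1): DENY
  req#12 t=13ms (window 1): DENY
  req#13 t=13ms (window 1): DENY
  req#14 t=13ms (window 1): DENY
  req#15 t=13ms (window 1): DENY
  req#16 t=13ms (window 1): DENY
  req#17 t=14ms (window 1): DENY
  req#18 t=14ms (window 1): DENY
  req#19 t=14ms (window 1): DENY
  req#20 t=14ms (window 1): DENY

Allowed counts by window: 5 5

Answer: 5 5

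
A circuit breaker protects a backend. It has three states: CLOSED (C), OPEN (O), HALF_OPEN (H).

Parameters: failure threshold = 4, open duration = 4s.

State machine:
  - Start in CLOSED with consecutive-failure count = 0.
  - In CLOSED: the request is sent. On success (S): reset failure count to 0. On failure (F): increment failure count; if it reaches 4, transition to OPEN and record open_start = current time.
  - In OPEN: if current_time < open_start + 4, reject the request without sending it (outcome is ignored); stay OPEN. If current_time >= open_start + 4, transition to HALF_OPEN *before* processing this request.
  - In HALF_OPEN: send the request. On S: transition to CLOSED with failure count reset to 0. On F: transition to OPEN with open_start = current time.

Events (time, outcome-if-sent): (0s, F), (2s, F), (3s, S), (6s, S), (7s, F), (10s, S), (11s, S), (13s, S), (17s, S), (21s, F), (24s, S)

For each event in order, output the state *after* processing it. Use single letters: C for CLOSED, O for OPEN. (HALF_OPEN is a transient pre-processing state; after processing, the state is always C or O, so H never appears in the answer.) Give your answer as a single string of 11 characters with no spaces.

Answer: CCCCCCCCCCC

Derivation:
State after each event:
  event#1 t=0s outcome=F: state=CLOSED
  event#2 t=2s outcome=F: state=CLOSED
  event#3 t=3s outcome=S: state=CLOSED
  event#4 t=6s outcome=S: state=CLOSED
  event#5 t=7s outcome=F: state=CLOSED
  event#6 t=10s outcome=S: state=CLOSED
  event#7 t=11s outcome=S: state=CLOSED
  event#8 t=13s outcome=S: state=CLOSED
  event#9 t=17s outcome=S: state=CLOSED
  event#10 t=21s outcome=F: state=CLOSED
  event#11 t=24s outcome=S: state=CLOSED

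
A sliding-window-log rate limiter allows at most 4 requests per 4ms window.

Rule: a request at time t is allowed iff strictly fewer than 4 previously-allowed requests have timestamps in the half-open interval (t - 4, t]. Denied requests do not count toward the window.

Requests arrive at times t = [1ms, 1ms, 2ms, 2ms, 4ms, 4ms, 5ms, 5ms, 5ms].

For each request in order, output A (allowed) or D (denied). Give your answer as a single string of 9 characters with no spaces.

Answer: AAAADDAAD

Derivation:
Tracking allowed requests in the window:
  req#1 t=1ms: ALLOW
  req#2 t=1ms: ALLOW
  req#3 t=2ms: ALLOW
  req#4 t=2ms: ALLOW
  req#5 t=4ms: DENY
  req#6 t=4ms: DENY
  req#7 t=5ms: ALLOW
  req#8 t=5ms: ALLOW
  req#9 t=5ms: DENY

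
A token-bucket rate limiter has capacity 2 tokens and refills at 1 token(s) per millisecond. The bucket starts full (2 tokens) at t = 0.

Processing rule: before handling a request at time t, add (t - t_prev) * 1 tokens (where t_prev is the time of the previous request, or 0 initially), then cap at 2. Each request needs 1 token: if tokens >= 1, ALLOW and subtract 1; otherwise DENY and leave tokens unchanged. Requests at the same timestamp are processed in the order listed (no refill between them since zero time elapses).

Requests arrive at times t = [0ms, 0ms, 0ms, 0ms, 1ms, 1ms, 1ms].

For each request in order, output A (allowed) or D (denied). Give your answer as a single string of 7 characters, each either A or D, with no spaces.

Answer: AADDADD

Derivation:
Simulating step by step:
  req#1 t=0ms: ALLOW
  req#2 t=0ms: ALLOW
  req#3 t=0ms: DENY
  req#4 t=0ms: DENY
  req#5 t=1ms: ALLOW
  req#6 t=1ms: DENY
  req#7 t=1ms: DENY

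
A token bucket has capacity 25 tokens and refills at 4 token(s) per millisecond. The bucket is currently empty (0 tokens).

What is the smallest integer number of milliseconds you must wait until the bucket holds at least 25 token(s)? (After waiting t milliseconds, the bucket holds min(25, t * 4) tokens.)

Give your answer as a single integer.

Need t * 4 >= 25, so t >= 25/4.
Smallest integer t = ceil(25/4) = 7.

Answer: 7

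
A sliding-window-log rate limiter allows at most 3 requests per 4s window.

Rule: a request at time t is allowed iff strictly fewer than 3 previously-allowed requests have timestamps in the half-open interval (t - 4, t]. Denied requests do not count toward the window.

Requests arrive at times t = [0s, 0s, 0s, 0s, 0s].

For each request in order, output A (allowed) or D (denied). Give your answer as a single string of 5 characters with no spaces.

Tracking allowed requests in the window:
  req#1 t=0s: ALLOW
  req#2 t=0s: ALLOW
  req#3 t=0s: ALLOW
  req#4 t=0s: DENY
  req#5 t=0s: DENY

Answer: AAADD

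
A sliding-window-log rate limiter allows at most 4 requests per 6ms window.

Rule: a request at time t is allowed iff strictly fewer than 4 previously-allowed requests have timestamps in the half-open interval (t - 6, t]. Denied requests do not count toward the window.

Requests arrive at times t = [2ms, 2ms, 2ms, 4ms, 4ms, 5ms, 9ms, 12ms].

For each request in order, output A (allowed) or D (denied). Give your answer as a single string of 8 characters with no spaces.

Answer: AAAADDAA

Derivation:
Tracking allowed requests in the window:
  req#1 t=2ms: ALLOW
  req#2 t=2ms: ALLOW
  req#3 t=2ms: ALLOW
  req#4 t=4ms: ALLOW
  req#5 t=4ms: DENY
  req#6 t=5ms: DENY
  req#7 t=9ms: ALLOW
  req#8 t=12ms: ALLOW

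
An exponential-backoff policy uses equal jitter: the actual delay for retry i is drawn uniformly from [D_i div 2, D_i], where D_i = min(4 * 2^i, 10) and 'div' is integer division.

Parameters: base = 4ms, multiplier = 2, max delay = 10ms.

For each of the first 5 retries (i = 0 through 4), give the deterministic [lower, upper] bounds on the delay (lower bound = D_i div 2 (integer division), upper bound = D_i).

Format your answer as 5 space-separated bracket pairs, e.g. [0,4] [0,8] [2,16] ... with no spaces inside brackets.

Computing bounds per retry:
  i=0: D_i=min(4*2^0,10)=4, bounds=[2,4]
  i=1: D_i=min(4*2^1,10)=8, bounds=[4,8]
  i=2: D_i=min(4*2^2,10)=10, bounds=[5,10]
  i=3: D_i=min(4*2^3,10)=10, bounds=[5,10]
  i=4: D_i=min(4*2^4,10)=10, bounds=[5,10]

Answer: [2,4] [4,8] [5,10] [5,10] [5,10]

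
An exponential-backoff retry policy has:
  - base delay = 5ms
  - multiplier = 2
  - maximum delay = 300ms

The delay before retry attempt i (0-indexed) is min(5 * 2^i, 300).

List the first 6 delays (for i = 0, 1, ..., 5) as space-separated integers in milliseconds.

Computing each delay:
  i=0: min(5*2^0, 300) = 5
  i=1: min(5*2^1, 300) = 10
  i=2: min(5*2^2, 300) = 20
  i=3: min(5*2^3, 300) = 40
  i=4: min(5*2^4, 300) = 80
  i=5: min(5*2^5, 300) = 160

Answer: 5 10 20 40 80 160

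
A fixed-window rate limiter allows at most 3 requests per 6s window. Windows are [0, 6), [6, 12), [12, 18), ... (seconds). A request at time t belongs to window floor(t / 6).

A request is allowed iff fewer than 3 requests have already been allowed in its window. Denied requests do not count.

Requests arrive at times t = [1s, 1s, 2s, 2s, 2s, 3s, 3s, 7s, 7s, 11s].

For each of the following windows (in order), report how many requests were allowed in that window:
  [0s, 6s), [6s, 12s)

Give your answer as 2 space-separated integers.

Answer: 3 3

Derivation:
Processing requests:
  req#1 t=1s (window 0): ALLOW
  req#2 t=1s (window 0): ALLOW
  req#3 t=2s (window 0): ALLOW
  req#4 t=2s (window 0): DENY
  req#5 t=2s (window 0): DENY
  req#6 t=3s (window 0): DENY
  req#7 t=3s (window 0): DENY
  req#8 t=7s (window 1): ALLOW
  req#9 t=7s (window 1): ALLOW
  req#10 t=11s (window 1): ALLOW

Allowed counts by window: 3 3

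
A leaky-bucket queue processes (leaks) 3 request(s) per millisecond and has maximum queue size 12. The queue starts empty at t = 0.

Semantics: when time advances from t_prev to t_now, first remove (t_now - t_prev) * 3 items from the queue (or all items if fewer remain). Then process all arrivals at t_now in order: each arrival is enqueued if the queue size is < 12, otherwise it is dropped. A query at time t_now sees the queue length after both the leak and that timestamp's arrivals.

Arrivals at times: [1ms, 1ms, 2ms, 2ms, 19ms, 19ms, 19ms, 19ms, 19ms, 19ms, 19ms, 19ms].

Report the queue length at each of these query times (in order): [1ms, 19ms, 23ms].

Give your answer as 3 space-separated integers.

Answer: 2 8 0

Derivation:
Queue lengths at query times:
  query t=1ms: backlog = 2
  query t=19ms: backlog = 8
  query t=23ms: backlog = 0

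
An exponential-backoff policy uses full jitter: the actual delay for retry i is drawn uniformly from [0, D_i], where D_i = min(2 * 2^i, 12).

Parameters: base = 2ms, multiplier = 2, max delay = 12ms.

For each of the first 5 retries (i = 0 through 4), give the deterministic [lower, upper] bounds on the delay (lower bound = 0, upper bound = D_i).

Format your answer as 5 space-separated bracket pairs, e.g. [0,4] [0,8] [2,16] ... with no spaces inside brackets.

Computing bounds per retry:
  i=0: D_i=min(2*2^0,12)=2, bounds=[0,2]
  i=1: D_i=min(2*2^1,12)=4, bounds=[0,4]
  i=2: D_i=min(2*2^2,12)=8, bounds=[0,8]
  i=3: D_i=min(2*2^3,12)=12, bounds=[0,12]
  i=4: D_i=min(2*2^4,12)=12, bounds=[0,12]

Answer: [0,2] [0,4] [0,8] [0,12] [0,12]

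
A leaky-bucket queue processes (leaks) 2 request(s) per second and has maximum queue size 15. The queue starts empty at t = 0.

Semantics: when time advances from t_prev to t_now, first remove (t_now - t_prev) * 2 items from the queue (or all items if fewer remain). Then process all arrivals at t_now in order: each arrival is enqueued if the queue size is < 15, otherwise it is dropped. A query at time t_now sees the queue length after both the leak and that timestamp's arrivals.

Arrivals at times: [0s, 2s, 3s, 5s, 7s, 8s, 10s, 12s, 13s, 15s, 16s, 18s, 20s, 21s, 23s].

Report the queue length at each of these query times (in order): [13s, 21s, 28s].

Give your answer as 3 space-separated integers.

Answer: 1 1 0

Derivation:
Queue lengths at query times:
  query t=13s: backlog = 1
  query t=21s: backlog = 1
  query t=28s: backlog = 0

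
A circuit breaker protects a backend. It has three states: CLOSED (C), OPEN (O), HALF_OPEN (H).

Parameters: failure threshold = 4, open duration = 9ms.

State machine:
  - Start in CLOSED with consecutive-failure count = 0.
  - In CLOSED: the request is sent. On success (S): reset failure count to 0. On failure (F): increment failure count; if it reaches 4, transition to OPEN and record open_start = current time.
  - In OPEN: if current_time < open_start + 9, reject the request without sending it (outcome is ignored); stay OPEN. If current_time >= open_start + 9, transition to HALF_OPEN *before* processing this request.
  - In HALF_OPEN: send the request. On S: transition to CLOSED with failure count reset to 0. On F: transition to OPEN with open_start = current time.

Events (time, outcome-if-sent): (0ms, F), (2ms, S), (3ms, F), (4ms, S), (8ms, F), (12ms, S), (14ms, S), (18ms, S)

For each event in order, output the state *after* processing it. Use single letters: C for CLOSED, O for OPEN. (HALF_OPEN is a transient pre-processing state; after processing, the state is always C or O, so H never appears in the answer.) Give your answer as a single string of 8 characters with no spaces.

Answer: CCCCCCCC

Derivation:
State after each event:
  event#1 t=0ms outcome=F: state=CLOSED
  event#2 t=2ms outcome=S: state=CLOSED
  event#3 t=3ms outcome=F: state=CLOSED
  event#4 t=4ms outcome=S: state=CLOSED
  event#5 t=8ms outcome=F: state=CLOSED
  event#6 t=12ms outcome=S: state=CLOSED
  event#7 t=14ms outcome=S: state=CLOSED
  event#8 t=18ms outcome=S: state=CLOSED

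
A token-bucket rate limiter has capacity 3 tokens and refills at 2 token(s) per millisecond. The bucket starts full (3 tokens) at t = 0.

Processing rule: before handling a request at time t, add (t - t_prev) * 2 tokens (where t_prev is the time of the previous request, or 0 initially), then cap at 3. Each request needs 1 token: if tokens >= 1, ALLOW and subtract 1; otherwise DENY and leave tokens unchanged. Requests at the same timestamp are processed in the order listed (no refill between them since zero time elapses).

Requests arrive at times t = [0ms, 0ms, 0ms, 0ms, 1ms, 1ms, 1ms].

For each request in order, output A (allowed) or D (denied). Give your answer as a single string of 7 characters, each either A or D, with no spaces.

Simulating step by step:
  req#1 t=0ms: ALLOW
  req#2 t=0ms: ALLOW
  req#3 t=0ms: ALLOW
  req#4 t=0ms: DENY
  req#5 t=1ms: ALLOW
  req#6 t=1ms: ALLOW
  req#7 t=1ms: DENY

Answer: AAADAAD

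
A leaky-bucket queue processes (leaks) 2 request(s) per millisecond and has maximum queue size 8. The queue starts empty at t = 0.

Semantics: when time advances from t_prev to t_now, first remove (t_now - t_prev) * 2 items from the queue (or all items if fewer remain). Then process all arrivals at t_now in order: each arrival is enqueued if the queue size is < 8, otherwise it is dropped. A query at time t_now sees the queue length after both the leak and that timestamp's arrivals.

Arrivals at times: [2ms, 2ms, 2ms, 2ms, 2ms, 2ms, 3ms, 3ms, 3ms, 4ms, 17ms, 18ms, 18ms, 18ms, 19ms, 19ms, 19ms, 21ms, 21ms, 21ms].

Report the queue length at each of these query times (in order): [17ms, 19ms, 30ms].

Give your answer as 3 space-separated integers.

Answer: 1 4 0

Derivation:
Queue lengths at query times:
  query t=17ms: backlog = 1
  query t=19ms: backlog = 4
  query t=30ms: backlog = 0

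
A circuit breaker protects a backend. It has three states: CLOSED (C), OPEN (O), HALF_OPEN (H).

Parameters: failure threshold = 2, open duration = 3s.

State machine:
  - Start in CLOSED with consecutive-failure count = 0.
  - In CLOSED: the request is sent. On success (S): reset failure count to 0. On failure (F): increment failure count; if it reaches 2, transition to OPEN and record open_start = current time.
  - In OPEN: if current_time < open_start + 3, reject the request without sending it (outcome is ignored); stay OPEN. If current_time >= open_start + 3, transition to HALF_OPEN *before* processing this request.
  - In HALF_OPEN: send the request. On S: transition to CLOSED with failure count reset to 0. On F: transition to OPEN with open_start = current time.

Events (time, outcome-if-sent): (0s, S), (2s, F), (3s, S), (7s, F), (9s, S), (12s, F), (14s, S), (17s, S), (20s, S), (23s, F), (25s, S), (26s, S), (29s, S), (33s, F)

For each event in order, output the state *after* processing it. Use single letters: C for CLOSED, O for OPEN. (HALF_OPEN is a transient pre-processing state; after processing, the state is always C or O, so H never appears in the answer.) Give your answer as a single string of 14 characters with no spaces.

Answer: CCCCCCCCCCCCCC

Derivation:
State after each event:
  event#1 t=0s outcome=S: state=CLOSED
  event#2 t=2s outcome=F: state=CLOSED
  event#3 t=3s outcome=S: state=CLOSED
  event#4 t=7s outcome=F: state=CLOSED
  event#5 t=9s outcome=S: state=CLOSED
  event#6 t=12s outcome=F: state=CLOSED
  event#7 t=14s outcome=S: state=CLOSED
  event#8 t=17s outcome=S: state=CLOSED
  event#9 t=20s outcome=S: state=CLOSED
  event#10 t=23s outcome=F: state=CLOSED
  event#11 t=25s outcome=S: state=CLOSED
  event#12 t=26s outcome=S: state=CLOSED
  event#13 t=29s outcome=S: state=CLOSED
  event#14 t=33s outcome=F: state=CLOSED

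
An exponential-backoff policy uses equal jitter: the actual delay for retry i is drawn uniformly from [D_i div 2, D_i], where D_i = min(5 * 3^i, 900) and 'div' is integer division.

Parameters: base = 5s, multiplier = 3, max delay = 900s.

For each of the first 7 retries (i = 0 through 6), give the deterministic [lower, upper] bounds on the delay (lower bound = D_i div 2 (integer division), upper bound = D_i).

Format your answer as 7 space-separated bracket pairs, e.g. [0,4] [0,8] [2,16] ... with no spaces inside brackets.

Answer: [2,5] [7,15] [22,45] [67,135] [202,405] [450,900] [450,900]

Derivation:
Computing bounds per retry:
  i=0: D_i=min(5*3^0,900)=5, bounds=[2,5]
  i=1: D_i=min(5*3^1,900)=15, bounds=[7,15]
  i=2: D_i=min(5*3^2,900)=45, bounds=[22,45]
  i=3: D_i=min(5*3^3,900)=135, bounds=[67,135]
  i=4: D_i=min(5*3^4,900)=405, bounds=[202,405]
  i=5: D_i=min(5*3^5,900)=900, bounds=[450,900]
  i=6: D_i=min(5*3^6,900)=900, bounds=[450,900]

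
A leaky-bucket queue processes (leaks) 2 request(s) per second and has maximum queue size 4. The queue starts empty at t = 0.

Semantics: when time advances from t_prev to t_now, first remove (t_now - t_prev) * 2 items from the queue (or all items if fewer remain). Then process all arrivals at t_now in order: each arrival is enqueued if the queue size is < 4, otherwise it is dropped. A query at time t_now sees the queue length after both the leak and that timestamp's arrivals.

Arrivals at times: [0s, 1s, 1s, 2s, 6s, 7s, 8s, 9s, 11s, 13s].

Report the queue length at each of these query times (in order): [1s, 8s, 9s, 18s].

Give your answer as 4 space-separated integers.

Queue lengths at query times:
  query t=1s: backlog = 2
  query t=8s: backlog = 1
  query t=9s: backlog = 1
  query t=18s: backlog = 0

Answer: 2 1 1 0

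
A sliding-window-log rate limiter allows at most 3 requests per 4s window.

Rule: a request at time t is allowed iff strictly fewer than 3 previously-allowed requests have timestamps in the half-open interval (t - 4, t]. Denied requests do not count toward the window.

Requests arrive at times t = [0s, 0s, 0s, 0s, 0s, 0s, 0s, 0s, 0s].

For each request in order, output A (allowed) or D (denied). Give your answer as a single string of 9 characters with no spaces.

Answer: AAADDDDDD

Derivation:
Tracking allowed requests in the window:
  req#1 t=0s: ALLOW
  req#2 t=0s: ALLOW
  req#3 t=0s: ALLOW
  req#4 t=0s: DENY
  req#5 t=0s: DENY
  req#6 t=0s: DENY
  req#7 t=0s: DENY
  req#8 t=0s: DENY
  req#9 t=0s: DENY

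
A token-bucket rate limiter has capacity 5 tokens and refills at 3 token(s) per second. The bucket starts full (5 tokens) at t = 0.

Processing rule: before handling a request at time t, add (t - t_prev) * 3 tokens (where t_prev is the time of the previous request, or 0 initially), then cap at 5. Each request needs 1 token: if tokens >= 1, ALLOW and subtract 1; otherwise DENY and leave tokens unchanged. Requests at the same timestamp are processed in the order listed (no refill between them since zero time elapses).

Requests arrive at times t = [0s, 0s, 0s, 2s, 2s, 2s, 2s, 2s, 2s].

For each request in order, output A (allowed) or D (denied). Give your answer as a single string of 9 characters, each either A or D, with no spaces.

Simulating step by step:
  req#1 t=0s: ALLOW
  req#2 t=0s: ALLOW
  req#3 t=0s: ALLOW
  req#4 t=2s: ALLOW
  req#5 t=2s: ALLOW
  req#6 t=2s: ALLOW
  req#7 t=2s: ALLOW
  req#8 t=2s: ALLOW
  req#9 t=2s: DENY

Answer: AAAAAAAAD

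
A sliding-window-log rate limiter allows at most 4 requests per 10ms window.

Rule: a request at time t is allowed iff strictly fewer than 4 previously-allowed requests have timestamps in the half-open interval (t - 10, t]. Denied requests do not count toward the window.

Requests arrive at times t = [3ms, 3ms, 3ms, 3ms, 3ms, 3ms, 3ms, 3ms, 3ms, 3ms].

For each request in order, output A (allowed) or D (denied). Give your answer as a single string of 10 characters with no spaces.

Tracking allowed requests in the window:
  req#1 t=3ms: ALLOW
  req#2 t=3ms: ALLOW
  req#3 t=3ms: ALLOW
  req#4 t=3ms: ALLOW
  req#5 t=3ms: DENY
  req#6 t=3ms: DENY
  req#7 t=3ms: DENY
  req#8 t=3ms: DENY
  req#9 t=3ms: DENY
  req#10 t=3ms: DENY

Answer: AAAADDDDDD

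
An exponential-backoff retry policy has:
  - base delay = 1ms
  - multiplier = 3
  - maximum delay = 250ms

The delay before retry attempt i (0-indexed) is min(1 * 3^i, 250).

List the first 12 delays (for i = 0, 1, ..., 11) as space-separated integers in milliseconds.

Answer: 1 3 9 27 81 243 250 250 250 250 250 250

Derivation:
Computing each delay:
  i=0: min(1*3^0, 250) = 1
  i=1: min(1*3^1, 250) = 3
  i=2: min(1*3^2, 250) = 9
  i=3: min(1*3^3, 250) = 27
  i=4: min(1*3^4, 250) = 81
  i=5: min(1*3^5, 250) = 243
  i=6: min(1*3^6, 250) = 250
  i=7: min(1*3^7, 250) = 250
  i=8: min(1*3^8, 250) = 250
  i=9: min(1*3^9, 250) = 250
  i=10: min(1*3^10, 250) = 250
  i=11: min(1*3^11, 250) = 250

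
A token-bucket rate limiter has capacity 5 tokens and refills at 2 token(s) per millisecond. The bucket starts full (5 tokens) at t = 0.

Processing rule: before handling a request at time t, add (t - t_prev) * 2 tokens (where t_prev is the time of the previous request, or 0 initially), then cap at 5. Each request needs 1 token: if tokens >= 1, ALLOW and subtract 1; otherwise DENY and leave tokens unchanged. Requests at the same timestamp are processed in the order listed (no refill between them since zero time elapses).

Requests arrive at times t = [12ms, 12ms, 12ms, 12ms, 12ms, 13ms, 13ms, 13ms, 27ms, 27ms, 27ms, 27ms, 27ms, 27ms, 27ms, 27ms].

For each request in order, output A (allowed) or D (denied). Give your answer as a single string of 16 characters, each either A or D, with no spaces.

Answer: AAAAAAADAAAAADDD

Derivation:
Simulating step by step:
  req#1 t=12ms: ALLOW
  req#2 t=12ms: ALLOW
  req#3 t=12ms: ALLOW
  req#4 t=12ms: ALLOW
  req#5 t=12ms: ALLOW
  req#6 t=13ms: ALLOW
  req#7 t=13ms: ALLOW
  req#8 t=13ms: DENY
  req#9 t=27ms: ALLOW
  req#10 t=27ms: ALLOW
  req#11 t=27ms: ALLOW
  req#12 t=27ms: ALLOW
  req#13 t=27ms: ALLOW
  req#14 t=27ms: DENY
  req#15 t=27ms: DENY
  req#16 t=27ms: DENY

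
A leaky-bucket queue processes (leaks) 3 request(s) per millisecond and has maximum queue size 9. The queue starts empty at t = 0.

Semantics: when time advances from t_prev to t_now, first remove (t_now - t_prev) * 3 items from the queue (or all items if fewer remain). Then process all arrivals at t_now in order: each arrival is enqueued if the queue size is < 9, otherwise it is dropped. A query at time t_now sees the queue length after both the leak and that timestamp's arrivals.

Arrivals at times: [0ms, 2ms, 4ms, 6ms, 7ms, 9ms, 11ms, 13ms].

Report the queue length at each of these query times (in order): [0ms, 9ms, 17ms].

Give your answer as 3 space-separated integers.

Answer: 1 1 0

Derivation:
Queue lengths at query times:
  query t=0ms: backlog = 1
  query t=9ms: backlog = 1
  query t=17ms: backlog = 0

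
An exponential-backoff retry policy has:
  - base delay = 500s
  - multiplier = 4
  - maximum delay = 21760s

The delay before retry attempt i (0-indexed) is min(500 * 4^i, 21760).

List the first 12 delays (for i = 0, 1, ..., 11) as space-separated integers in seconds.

Answer: 500 2000 8000 21760 21760 21760 21760 21760 21760 21760 21760 21760

Derivation:
Computing each delay:
  i=0: min(500*4^0, 21760) = 500
  i=1: min(500*4^1, 21760) = 2000
  i=2: min(500*4^2, 21760) = 8000
  i=3: min(500*4^3, 21760) = 21760
  i=4: min(500*4^4, 21760) = 21760
  i=5: min(500*4^5, 21760) = 21760
  i=6: min(500*4^6, 21760) = 21760
  i=7: min(500*4^7, 21760) = 21760
  i=8: min(500*4^8, 21760) = 21760
  i=9: min(500*4^9, 21760) = 21760
  i=10: min(500*4^10, 21760) = 21760
  i=11: min(500*4^11, 21760) = 21760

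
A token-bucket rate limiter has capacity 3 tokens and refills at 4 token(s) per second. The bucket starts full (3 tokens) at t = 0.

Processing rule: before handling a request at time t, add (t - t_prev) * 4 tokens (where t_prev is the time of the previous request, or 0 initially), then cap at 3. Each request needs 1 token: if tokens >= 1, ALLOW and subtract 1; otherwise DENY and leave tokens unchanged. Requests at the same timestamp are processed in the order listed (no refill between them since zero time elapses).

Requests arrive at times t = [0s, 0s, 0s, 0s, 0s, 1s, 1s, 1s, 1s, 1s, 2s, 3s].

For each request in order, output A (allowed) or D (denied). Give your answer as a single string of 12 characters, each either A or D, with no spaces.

Simulating step by step:
  req#1 t=0s: ALLOW
  req#2 t=0s: ALLOW
  req#3 t=0s: ALLOW
  req#4 t=0s: DENY
  req#5 t=0s: DENY
  req#6 t=1s: ALLOW
  req#7 t=1s: ALLOW
  req#8 t=1s: ALLOW
  req#9 t=1s: DENY
  req#10 t=1s: DENY
  req#11 t=2s: ALLOW
  req#12 t=3s: ALLOW

Answer: AAADDAAADDAA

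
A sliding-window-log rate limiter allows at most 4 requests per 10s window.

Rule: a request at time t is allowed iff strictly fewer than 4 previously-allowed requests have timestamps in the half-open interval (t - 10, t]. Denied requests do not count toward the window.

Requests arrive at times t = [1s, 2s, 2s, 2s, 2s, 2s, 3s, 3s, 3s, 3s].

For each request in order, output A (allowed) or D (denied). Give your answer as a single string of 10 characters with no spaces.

Tracking allowed requests in the window:
  req#1 t=1s: ALLOW
  req#2 t=2s: ALLOW
  req#3 t=2s: ALLOW
  req#4 t=2s: ALLOW
  req#5 t=2s: DENY
  req#6 t=2s: DENY
  req#7 t=3s: DENY
  req#8 t=3s: DENY
  req#9 t=3s: DENY
  req#10 t=3s: DENY

Answer: AAAADDDDDD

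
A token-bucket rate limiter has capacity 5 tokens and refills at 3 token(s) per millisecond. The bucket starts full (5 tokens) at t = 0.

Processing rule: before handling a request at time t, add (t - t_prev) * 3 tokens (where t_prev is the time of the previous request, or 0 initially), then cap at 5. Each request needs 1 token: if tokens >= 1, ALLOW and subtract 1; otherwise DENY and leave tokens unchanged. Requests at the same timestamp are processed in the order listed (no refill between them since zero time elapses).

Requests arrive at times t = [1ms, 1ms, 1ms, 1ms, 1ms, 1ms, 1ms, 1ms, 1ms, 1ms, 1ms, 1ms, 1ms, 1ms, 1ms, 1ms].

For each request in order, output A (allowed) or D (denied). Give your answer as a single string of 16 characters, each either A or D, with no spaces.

Answer: AAAAADDDDDDDDDDD

Derivation:
Simulating step by step:
  req#1 t=1ms: ALLOW
  req#2 t=1ms: ALLOW
  req#3 t=1ms: ALLOW
  req#4 t=1ms: ALLOW
  req#5 t=1ms: ALLOW
  req#6 t=1ms: DENY
  req#7 t=1ms: DENY
  req#8 t=1ms: DENY
  req#9 t=1ms: DENY
  req#10 t=1ms: DENY
  req#11 t=1ms: DENY
  req#12 t=1ms: DENY
  req#13 t=1ms: DENY
  req#14 t=1ms: DENY
  req#15 t=1ms: DENY
  req#16 t=1ms: DENY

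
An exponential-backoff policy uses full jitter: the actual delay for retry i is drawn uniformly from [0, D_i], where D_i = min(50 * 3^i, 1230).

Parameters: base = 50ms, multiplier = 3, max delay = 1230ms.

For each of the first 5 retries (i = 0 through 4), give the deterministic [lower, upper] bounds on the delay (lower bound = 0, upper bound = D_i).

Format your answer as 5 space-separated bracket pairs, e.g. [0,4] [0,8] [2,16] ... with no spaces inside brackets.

Answer: [0,50] [0,150] [0,450] [0,1230] [0,1230]

Derivation:
Computing bounds per retry:
  i=0: D_i=min(50*3^0,1230)=50, bounds=[0,50]
  i=1: D_i=min(50*3^1,1230)=150, bounds=[0,150]
  i=2: D_i=min(50*3^2,1230)=450, bounds=[0,450]
  i=3: D_i=min(50*3^3,1230)=1230, bounds=[0,1230]
  i=4: D_i=min(50*3^4,1230)=1230, bounds=[0,1230]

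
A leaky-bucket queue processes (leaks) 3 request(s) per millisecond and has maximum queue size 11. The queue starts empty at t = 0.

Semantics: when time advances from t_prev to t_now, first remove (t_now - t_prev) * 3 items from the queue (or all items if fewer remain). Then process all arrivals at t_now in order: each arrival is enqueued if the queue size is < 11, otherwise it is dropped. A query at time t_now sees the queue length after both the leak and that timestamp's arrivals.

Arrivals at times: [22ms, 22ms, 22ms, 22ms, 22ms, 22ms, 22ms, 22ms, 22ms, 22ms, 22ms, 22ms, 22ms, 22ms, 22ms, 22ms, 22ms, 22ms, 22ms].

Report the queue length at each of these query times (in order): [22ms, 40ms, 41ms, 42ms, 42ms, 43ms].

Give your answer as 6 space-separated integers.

Queue lengths at query times:
  query t=22ms: backlog = 11
  query t=40ms: backlog = 0
  query t=41ms: backlog = 0
  query t=42ms: backlog = 0
  query t=42ms: backlog = 0
  query t=43ms: backlog = 0

Answer: 11 0 0 0 0 0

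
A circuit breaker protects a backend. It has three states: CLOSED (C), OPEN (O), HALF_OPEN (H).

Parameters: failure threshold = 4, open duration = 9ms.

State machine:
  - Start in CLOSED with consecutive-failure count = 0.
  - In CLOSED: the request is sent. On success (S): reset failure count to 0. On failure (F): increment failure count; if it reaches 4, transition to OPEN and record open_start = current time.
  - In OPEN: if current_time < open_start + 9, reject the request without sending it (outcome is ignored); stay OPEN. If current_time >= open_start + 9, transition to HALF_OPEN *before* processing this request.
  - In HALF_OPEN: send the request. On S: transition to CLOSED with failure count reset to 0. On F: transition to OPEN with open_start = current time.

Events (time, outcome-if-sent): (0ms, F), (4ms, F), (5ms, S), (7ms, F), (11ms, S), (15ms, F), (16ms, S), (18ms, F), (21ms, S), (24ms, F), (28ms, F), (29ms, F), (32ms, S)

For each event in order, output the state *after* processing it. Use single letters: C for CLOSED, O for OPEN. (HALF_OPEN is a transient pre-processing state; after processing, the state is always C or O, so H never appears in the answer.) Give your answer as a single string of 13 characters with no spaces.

State after each event:
  event#1 t=0ms outcome=F: state=CLOSED
  event#2 t=4ms outcome=F: state=CLOSED
  event#3 t=5ms outcome=S: state=CLOSED
  event#4 t=7ms outcome=F: state=CLOSED
  event#5 t=11ms outcome=S: state=CLOSED
  event#6 t=15ms outcome=F: state=CLOSED
  event#7 t=16ms outcome=S: state=CLOSED
  event#8 t=18ms outcome=F: state=CLOSED
  event#9 t=21ms outcome=S: state=CLOSED
  event#10 t=24ms outcome=F: state=CLOSED
  event#11 t=28ms outcome=F: state=CLOSED
  event#12 t=29ms outcome=F: state=CLOSED
  event#13 t=32ms outcome=S: state=CLOSED

Answer: CCCCCCCCCCCCC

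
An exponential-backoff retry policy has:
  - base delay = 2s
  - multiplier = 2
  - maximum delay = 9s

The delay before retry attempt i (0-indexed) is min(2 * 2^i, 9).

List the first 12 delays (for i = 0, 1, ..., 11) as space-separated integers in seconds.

Answer: 2 4 8 9 9 9 9 9 9 9 9 9

Derivation:
Computing each delay:
  i=0: min(2*2^0, 9) = 2
  i=1: min(2*2^1, 9) = 4
  i=2: min(2*2^2, 9) = 8
  i=3: min(2*2^3, 9) = 9
  i=4: min(2*2^4, 9) = 9
  i=5: min(2*2^5, 9) = 9
  i=6: min(2*2^6, 9) = 9
  i=7: min(2*2^7, 9) = 9
  i=8: min(2*2^8, 9) = 9
  i=9: min(2*2^9, 9) = 9
  i=10: min(2*2^10, 9) = 9
  i=11: min(2*2^11, 9) = 9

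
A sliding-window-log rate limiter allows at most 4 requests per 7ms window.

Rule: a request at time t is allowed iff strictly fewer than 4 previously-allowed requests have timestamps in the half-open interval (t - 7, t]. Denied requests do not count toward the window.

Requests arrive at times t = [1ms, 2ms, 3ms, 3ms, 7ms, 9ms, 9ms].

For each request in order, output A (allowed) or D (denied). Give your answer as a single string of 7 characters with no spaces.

Answer: AAAADAA

Derivation:
Tracking allowed requests in the window:
  req#1 t=1ms: ALLOW
  req#2 t=2ms: ALLOW
  req#3 t=3ms: ALLOW
  req#4 t=3ms: ALLOW
  req#5 t=7ms: DENY
  req#6 t=9ms: ALLOW
  req#7 t=9ms: ALLOW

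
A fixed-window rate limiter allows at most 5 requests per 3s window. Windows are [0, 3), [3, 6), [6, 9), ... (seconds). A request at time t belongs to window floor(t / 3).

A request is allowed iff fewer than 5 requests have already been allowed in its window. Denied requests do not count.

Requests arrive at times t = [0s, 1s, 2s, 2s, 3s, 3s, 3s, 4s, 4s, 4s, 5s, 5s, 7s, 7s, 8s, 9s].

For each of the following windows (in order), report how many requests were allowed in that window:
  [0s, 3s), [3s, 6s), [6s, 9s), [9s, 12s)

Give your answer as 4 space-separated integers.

Answer: 4 5 3 1

Derivation:
Processing requests:
  req#1 t=0s (window 0): ALLOW
  req#2 t=1s (window 0): ALLOW
  req#3 t=2s (window 0): ALLOW
  req#4 t=2s (window 0): ALLOW
  req#5 t=3s (window 1): ALLOW
  req#6 t=3s (window 1): ALLOW
  req#7 t=3s (window 1): ALLOW
  req#8 t=4s (window 1): ALLOW
  req#9 t=4s (window 1): ALLOW
  req#10 t=4s (window 1): DENY
  req#11 t=5s (window 1): DENY
  req#12 t=5s (window 1): DENY
  req#13 t=7s (window 2): ALLOW
  req#14 t=7s (window 2): ALLOW
  req#15 t=8s (window 2): ALLOW
  req#16 t=9s (window 3): ALLOW

Allowed counts by window: 4 5 3 1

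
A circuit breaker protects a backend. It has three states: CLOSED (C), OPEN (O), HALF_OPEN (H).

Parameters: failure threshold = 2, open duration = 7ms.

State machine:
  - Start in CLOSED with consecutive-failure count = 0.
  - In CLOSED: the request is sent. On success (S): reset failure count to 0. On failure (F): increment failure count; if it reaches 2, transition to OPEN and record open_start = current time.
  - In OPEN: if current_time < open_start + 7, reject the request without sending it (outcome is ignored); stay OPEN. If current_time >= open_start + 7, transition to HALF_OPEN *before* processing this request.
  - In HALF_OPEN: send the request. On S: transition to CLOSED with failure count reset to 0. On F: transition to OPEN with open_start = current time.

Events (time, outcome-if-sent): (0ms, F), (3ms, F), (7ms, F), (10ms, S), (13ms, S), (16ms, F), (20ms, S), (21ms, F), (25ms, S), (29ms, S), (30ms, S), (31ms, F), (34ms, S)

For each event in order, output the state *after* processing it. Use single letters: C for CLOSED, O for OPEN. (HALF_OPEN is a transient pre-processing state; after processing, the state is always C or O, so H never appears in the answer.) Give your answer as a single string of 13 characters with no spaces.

State after each event:
  event#1 t=0ms outcome=F: state=CLOSED
  event#2 t=3ms outcome=F: state=OPEN
  event#3 t=7ms outcome=F: state=OPEN
  event#4 t=10ms outcome=S: state=CLOSED
  event#5 t=13ms outcome=S: state=CLOSED
  event#6 t=16ms outcome=F: state=CLOSED
  event#7 t=20ms outcome=S: state=CLOSED
  event#8 t=21ms outcome=F: state=CLOSED
  event#9 t=25ms outcome=S: state=CLOSED
  event#10 t=29ms outcome=S: state=CLOSED
  event#11 t=30ms outcome=S: state=CLOSED
  event#12 t=31ms outcome=F: state=CLOSED
  event#13 t=34ms outcome=S: state=CLOSED

Answer: COOCCCCCCCCCC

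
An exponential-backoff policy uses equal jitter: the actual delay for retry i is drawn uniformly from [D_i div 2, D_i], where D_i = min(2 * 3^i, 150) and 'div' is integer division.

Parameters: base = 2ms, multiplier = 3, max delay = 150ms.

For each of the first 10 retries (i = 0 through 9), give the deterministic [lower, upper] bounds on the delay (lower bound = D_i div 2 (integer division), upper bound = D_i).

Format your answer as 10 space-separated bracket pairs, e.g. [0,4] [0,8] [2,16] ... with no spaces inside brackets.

Computing bounds per retry:
  i=0: D_i=min(2*3^0,150)=2, bounds=[1,2]
  i=1: D_i=min(2*3^1,150)=6, bounds=[3,6]
  i=2: D_i=min(2*3^2,150)=18, bounds=[9,18]
  i=3: D_i=min(2*3^3,150)=54, bounds=[27,54]
  i=4: D_i=min(2*3^4,150)=150, bounds=[75,150]
  i=5: D_i=min(2*3^5,150)=150, bounds=[75,150]
  i=6: D_i=min(2*3^6,150)=150, bounds=[75,150]
  i=7: D_i=min(2*3^7,150)=150, bounds=[75,150]
  i=8: D_i=min(2*3^8,150)=150, bounds=[75,150]
  i=9: D_i=min(2*3^9,150)=150, bounds=[75,150]

Answer: [1,2] [3,6] [9,18] [27,54] [75,150] [75,150] [75,150] [75,150] [75,150] [75,150]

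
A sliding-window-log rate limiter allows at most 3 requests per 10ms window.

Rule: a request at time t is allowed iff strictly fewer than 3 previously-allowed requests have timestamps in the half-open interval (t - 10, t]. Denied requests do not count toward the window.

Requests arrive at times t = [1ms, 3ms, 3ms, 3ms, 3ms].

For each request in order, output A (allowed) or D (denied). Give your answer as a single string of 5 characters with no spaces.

Answer: AAADD

Derivation:
Tracking allowed requests in the window:
  req#1 t=1ms: ALLOW
  req#2 t=3ms: ALLOW
  req#3 t=3ms: ALLOW
  req#4 t=3ms: DENY
  req#5 t=3ms: DENY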